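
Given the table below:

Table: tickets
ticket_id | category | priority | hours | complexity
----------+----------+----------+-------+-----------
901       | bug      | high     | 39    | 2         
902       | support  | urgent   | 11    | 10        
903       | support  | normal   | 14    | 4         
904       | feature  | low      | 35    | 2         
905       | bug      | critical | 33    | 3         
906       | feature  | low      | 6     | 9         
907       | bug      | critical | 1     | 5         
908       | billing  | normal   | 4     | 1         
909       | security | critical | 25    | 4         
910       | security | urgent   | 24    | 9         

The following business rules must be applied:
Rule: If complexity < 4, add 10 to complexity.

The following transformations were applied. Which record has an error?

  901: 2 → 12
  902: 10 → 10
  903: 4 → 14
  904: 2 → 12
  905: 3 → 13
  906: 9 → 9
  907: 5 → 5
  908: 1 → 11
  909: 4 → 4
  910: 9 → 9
Record 903 has an error. The correct transformed value should be 4, not 14.

Step 1: Check each record against the rule
Step 2: Record 903 has complexity = 4
Step 3: Since 4 >= 4, the bonus should not have been applied
Step 4: Correct value = 4, but claimed value = 14
Conclusion: Record 903 has the error.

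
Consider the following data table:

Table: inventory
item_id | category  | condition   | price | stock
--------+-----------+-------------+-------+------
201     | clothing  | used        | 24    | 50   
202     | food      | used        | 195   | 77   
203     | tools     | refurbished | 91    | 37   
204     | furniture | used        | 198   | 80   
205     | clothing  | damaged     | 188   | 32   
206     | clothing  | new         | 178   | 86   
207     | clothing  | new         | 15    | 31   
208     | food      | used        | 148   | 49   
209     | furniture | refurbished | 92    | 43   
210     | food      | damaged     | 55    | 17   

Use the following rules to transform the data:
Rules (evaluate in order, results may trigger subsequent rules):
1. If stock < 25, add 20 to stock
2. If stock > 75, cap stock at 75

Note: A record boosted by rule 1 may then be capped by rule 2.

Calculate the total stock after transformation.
504

Step 1: Apply rule 1 to records with stock < 25
  - 1 records get bonus of 20
  - Of these, 0 records then exceed 75 and get capped
Step 2: Apply rule 2 to records with stock > 75
  - 3 records (original) are capped
Step 3: Calculate final sum = 504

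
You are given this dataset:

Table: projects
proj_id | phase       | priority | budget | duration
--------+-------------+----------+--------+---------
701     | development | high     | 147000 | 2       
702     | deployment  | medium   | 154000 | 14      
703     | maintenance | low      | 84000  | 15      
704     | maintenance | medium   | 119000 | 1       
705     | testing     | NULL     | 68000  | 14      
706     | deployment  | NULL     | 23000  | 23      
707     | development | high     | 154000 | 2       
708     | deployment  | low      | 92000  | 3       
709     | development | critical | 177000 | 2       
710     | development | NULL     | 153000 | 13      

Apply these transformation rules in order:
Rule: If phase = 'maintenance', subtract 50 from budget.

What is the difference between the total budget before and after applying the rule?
100

Step 1: Original sum of budget = 1171000
Step 2: 2 records have phase = 'maintenance'
Step 3: Each affected record changes by -50
Step 4: Total change = 2 × -50 = -100
Step 5: New sum = 1171000 + -100 = 1170900
Step 6: Difference = |1170900 - 1171000| = 100
        (Sum decreased by 100)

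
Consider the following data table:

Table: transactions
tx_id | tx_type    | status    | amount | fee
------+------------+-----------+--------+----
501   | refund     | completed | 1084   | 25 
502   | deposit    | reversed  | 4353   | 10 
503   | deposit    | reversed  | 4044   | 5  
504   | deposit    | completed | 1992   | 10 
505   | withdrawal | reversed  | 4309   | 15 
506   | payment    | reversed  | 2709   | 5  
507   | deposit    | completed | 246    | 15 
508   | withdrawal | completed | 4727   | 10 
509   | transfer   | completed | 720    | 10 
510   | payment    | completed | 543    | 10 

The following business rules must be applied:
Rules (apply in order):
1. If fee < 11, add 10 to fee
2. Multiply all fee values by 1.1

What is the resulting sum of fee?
203.5

Step 1: Apply Rule 1 - Add 10 to records with fee < 11
  - 7 records affected: 60 + (7 × 10) = 130
  - Unaffected records: 55
  - Sum after Rule 1: 185
Step 2: Apply Rule 2 - Multiply all by 1.1
  - 185 × 1.1 = 203.5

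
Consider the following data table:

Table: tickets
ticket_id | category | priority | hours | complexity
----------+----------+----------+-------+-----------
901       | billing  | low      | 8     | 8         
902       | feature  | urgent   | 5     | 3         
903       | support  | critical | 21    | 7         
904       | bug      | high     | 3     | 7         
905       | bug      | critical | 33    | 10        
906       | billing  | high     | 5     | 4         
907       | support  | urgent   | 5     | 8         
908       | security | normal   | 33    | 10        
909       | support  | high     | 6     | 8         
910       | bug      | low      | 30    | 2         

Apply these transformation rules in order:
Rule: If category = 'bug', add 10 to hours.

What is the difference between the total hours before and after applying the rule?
30

Step 1: Original sum of hours = 149
Step 2: 3 records have category = 'bug'
Step 3: Each affected record changes by 10
Step 4: Total change = 3 × 10 = 30
Step 5: New sum = 149 + 30 = 179
Step 6: Difference = |179 - 149| = 30
        (Sum increased by 30)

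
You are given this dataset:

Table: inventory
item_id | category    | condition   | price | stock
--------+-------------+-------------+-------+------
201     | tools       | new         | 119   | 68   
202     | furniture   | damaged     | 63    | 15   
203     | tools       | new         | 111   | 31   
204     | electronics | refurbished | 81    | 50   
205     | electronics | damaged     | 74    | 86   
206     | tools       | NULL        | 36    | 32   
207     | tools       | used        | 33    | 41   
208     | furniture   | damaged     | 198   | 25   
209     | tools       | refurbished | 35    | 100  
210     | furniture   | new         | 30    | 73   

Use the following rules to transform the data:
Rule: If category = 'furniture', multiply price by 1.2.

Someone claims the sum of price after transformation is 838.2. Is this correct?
Yes, the result is correct.

Step 1: Calculate the correct sum after transformation
Step 2: Apply multiplier 1.2 to records where category = 'furniture'
Step 3: Correct result = 838.2
Step 4: Claimed result = 838.2
Step 5: 838.2 = 838.2 ✓
Conclusion: The claimed result is correct.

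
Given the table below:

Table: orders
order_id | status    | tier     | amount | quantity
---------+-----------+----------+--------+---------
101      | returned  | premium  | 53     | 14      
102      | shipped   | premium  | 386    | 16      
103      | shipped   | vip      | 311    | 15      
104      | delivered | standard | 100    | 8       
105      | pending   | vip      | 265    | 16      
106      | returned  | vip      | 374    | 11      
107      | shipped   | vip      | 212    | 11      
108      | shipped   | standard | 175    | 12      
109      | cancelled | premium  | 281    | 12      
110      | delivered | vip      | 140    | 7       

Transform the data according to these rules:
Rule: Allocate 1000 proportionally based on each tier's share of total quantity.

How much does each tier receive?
premium: 344.26, standard: 163.93, vip: 491.8

Step 1: Calculate total quantity = 122
Step 2: Calculate each tier's proportion:
  premium: 42/122 = 34.43% → 344.26
  standard: 20/122 = 16.39% → 163.93
  vip: 60/122 = 49.18% → 491.8
Step 3: Verify: sum of allocations ≈ 1000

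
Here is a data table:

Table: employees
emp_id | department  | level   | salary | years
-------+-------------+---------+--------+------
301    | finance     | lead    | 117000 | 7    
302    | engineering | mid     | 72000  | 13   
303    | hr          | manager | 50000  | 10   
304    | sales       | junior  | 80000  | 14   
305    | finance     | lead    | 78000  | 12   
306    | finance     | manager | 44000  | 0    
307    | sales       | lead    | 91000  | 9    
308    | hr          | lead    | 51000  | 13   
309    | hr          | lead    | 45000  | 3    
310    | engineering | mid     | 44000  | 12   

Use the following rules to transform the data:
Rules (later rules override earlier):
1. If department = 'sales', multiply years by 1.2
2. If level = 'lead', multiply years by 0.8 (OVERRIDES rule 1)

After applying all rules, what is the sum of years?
87.0

Step 1: Rule 2 takes priority for records with level = 'lead'
  - 5 records: 44 × 0.8 = 35.2
Step 2: Rule 1 applies to remaining records with department = 'sales'
  - 1 records: 14 × 1.2 = 16.8
Step 3: Other records unchanged: 35
Step 4: Final sum = 35.2 + 16.8 + 35 = 87.0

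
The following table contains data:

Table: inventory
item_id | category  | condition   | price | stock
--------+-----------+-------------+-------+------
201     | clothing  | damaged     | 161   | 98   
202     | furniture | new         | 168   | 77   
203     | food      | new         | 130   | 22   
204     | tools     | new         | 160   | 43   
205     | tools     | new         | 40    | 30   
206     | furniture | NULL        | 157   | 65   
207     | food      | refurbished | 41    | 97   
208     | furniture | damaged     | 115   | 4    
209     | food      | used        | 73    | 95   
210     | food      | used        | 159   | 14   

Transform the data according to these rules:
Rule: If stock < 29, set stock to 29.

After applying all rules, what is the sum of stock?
592

Step 1: 3 records have stock < 29
Step 2: These records originally summed to 40
Step 3: After setting to minimum: 3 × 29 = 87
Step 4: Unaffected records sum: 505
Step 5: Final sum = 87 + 505 = 592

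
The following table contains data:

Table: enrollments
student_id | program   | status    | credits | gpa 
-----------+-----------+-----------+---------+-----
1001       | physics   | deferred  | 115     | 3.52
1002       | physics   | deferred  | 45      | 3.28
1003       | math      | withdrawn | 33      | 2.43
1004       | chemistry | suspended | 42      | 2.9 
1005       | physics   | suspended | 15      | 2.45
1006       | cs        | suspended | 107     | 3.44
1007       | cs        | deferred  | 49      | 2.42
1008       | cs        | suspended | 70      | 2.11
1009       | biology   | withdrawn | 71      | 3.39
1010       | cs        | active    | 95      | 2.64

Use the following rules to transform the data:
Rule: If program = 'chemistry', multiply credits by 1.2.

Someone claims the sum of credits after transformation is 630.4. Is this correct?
No, the correct result is 650.4.

Step 1: Calculate the correct sum after transformation
Step 2: Apply multiplier 1.2 to records where program = 'chemistry'
Step 3: Correct result = 650.4
Step 4: Claimed result = 630.4
Step 5: 650.4 ≠ 630.4
Conclusion: The claimed result is incorrect. The correct answer is 650.4.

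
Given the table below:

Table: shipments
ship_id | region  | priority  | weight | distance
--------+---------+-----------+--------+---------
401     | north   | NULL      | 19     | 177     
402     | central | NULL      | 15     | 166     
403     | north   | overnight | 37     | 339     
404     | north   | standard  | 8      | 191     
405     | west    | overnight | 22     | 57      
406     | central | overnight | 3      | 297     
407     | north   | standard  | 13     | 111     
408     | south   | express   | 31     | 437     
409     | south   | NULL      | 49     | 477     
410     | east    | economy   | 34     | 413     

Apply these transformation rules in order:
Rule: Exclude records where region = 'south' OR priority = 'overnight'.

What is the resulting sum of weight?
89

Step 1: Find records where region = 'south' OR priority = 'overnight'
Step 2: 5 records match, summing to 142
Step 3: Original sum: 231
Step 4: Remaining sum = 231 - 142 = 89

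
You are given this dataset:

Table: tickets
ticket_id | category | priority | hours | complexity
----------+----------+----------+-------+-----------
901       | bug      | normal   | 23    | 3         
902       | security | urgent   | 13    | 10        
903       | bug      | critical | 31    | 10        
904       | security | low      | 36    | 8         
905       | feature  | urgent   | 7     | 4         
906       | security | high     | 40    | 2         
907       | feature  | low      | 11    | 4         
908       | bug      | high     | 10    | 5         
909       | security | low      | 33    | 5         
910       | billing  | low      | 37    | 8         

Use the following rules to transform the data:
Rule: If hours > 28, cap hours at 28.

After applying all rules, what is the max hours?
28

Step 1: Original maximum hours = 40
Step 2: Apply cap at 28
Step 3: 5 records had hours > 28 and were capped
Step 4: Maximum after transformation = 28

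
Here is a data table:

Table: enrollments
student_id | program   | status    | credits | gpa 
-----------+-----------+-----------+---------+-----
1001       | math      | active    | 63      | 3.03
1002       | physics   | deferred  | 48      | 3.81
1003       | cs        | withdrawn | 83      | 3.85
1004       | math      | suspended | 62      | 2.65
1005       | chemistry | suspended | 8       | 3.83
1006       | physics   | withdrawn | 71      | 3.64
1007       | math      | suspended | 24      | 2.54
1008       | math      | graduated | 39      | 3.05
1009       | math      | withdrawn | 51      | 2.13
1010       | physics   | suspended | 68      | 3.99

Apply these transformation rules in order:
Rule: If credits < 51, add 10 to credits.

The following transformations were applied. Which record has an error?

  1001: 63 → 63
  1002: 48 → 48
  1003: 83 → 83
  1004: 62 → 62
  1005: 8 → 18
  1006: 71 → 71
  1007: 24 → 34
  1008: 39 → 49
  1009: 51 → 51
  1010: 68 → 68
Record 1002 has an error. The correct transformed value should be 58, not 48.

Step 1: Check each record against the rule
Step 2: Record 1002 has credits = 48
Step 3: Since 48 < 51, the bonus should have been applied
Step 4: Correct value = 58, but claimed value = 48
Conclusion: Record 1002 has the error.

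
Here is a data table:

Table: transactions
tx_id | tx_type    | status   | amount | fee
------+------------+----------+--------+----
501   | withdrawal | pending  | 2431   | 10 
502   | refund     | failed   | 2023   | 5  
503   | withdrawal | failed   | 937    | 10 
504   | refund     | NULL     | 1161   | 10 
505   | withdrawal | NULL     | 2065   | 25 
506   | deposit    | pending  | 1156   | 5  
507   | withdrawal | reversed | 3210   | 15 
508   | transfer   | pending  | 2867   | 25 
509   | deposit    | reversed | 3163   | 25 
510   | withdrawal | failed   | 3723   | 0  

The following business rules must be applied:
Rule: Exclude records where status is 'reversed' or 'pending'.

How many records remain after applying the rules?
5

Step 1: Count records to exclude
  - 2 (reversed) + 3 (pending) = 5 records
Step 2: Total records: 10
Step 3: Remaining = 10 - 5 = 5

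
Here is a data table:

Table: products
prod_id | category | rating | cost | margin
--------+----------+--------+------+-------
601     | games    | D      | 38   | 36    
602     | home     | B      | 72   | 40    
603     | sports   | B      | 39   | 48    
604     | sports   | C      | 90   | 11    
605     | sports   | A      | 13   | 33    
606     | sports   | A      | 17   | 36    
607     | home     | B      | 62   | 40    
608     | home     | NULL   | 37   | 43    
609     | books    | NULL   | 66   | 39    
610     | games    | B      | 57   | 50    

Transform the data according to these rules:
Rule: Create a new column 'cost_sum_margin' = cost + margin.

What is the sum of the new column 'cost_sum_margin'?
867

Step 1: For each record, compute cost + margin
Example calculations:
  38 + 36 = 74
  72 + 40 = 112
  39 + 48 = 87
  ...
Step 2: Sum all derived values
Step 3: Total = 867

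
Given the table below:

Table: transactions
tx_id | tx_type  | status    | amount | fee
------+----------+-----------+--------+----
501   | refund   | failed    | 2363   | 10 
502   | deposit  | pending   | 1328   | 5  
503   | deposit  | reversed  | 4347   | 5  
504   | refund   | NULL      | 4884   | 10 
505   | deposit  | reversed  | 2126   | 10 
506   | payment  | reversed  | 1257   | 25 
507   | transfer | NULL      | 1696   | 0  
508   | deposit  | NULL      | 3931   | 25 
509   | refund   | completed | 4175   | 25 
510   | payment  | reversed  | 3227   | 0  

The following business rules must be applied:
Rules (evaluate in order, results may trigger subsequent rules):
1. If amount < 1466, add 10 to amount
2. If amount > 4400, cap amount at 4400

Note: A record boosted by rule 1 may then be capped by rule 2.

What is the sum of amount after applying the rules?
28870

Step 1: Apply rule 1 to records with amount < 1466
  - 2 records get bonus of 10
  - Of these, 0 records then exceed 4400 and get capped
Step 2: Apply rule 2 to records with amount > 4400
  - 1 records (original) are capped
Step 3: Calculate final sum = 28870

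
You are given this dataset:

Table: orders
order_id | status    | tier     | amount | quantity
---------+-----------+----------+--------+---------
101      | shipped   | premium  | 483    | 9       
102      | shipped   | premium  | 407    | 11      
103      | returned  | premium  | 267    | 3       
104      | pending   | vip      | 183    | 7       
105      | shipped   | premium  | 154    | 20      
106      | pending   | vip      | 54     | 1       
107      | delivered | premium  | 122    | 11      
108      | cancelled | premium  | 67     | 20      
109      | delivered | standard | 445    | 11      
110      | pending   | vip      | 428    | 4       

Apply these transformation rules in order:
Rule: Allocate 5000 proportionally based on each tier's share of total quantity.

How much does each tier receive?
premium: 3814.43, standard: 567.01, vip: 618.56

Step 1: Calculate total quantity = 97
Step 2: Calculate each tier's proportion:
  premium: 74/97 = 76.29% → 3814.43
  standard: 11/97 = 11.34% → 567.01
  vip: 12/97 = 12.37% → 618.56
Step 3: Verify: sum of allocations ≈ 5000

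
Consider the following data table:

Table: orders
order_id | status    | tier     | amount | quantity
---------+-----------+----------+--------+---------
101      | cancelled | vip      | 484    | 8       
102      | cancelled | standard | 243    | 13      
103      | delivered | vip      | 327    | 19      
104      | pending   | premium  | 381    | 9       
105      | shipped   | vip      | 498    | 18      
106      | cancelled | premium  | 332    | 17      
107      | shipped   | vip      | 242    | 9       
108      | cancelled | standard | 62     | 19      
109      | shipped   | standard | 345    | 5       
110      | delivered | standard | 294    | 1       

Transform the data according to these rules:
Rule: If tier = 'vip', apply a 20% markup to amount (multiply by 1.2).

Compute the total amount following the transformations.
3518.2

Step 1: Records with tier = 'vip' have total amount = 1551
Step 2: Apply multiplier: 1551 × 1.2 = 1861.2
Step 3: Other records total: 1657
Step 4: Final sum = 1861.2 + 1657 = 3518.2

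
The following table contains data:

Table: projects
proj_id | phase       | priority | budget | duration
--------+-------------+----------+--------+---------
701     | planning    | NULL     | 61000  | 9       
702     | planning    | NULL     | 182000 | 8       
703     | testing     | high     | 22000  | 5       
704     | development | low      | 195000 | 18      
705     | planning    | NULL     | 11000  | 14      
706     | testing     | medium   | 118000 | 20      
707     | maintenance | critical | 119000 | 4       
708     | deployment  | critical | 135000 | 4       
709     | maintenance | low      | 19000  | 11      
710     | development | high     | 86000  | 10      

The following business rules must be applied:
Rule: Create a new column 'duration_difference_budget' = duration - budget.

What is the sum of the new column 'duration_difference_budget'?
-947897

Step 1: For each record, compute duration - budget
Example calculations:
  9 - 61000 = -60991
  8 - 182000 = -181992
  5 - 22000 = -21995
  ...
Step 2: Sum all derived values
Step 3: Total = -947897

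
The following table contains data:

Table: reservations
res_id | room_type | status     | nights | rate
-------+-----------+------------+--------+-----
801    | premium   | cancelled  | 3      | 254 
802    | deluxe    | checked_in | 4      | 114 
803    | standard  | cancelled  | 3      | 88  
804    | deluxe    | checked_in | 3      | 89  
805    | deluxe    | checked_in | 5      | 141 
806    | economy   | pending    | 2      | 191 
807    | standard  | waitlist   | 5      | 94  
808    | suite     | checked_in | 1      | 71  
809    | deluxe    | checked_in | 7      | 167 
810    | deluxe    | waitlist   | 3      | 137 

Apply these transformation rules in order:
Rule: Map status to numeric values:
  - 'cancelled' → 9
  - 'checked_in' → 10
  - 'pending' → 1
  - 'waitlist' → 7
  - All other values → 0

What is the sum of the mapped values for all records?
83

Step 1: Apply mapping to each record
Step 2: Count by status:
  'cancelled': 2 records × 9 = 18
  'checked_in': 5 records × 10 = 50
  'pending': 1 records × 1 = 1
  'waitlist': 2 records × 7 = 14
Step 3: Sum all mapped values = 83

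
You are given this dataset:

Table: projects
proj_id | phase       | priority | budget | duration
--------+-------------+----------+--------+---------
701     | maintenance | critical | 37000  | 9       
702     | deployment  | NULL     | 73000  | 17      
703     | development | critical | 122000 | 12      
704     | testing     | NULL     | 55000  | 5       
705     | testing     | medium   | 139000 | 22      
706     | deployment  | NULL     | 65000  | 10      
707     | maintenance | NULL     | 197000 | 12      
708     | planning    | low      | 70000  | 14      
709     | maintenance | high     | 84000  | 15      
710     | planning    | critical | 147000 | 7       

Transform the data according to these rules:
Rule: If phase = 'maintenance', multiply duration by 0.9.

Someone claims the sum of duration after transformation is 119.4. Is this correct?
Yes, the result is correct.

Step 1: Calculate the correct sum after transformation
Step 2: Apply multiplier 0.9 to records where phase = 'maintenance'
Step 3: Correct result = 119.4
Step 4: Claimed result = 119.4
Step 5: 119.4 = 119.4 ✓
Conclusion: The claimed result is correct.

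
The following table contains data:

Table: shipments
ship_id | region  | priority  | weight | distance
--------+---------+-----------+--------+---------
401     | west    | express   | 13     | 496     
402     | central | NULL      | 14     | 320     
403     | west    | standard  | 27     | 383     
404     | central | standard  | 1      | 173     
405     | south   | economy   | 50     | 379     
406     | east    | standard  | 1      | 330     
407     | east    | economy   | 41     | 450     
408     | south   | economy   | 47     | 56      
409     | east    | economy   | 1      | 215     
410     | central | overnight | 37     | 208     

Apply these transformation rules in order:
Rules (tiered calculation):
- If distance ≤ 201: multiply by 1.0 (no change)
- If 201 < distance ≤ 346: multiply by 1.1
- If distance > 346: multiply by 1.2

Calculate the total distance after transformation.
3458.9

Step 1: Tier 1 (distance ≤ 201): 2 records, sum = 229 × 1.0 = 229.0
Step 2: Tier 2 (201 < distance ≤ 346): 4 records, sum = 1073 × 1.1 = 1180.3
Step 3: Tier 3 (distance > 346): 4 records, sum = 1708 × 1.2 = 2049.6
Step 4: Final sum = 229.0 + 1180.3 + 2049.6 = 3458.9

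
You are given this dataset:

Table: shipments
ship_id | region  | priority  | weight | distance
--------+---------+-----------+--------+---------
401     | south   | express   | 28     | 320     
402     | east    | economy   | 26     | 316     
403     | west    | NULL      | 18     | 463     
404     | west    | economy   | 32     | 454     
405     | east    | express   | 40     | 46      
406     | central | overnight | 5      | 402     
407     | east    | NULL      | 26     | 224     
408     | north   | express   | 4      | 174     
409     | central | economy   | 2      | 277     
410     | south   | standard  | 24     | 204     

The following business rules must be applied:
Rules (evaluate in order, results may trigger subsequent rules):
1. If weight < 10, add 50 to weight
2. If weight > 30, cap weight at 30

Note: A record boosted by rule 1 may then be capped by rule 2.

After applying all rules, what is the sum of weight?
272

Step 1: Apply rule 1 to records with weight < 10
  - 3 records get bonus of 50
  - Of these, 3 records then exceed 30 and get capped
Step 2: Apply rule 2 to records with weight > 30
  - 2 records (original) are capped
Step 3: Calculate final sum = 272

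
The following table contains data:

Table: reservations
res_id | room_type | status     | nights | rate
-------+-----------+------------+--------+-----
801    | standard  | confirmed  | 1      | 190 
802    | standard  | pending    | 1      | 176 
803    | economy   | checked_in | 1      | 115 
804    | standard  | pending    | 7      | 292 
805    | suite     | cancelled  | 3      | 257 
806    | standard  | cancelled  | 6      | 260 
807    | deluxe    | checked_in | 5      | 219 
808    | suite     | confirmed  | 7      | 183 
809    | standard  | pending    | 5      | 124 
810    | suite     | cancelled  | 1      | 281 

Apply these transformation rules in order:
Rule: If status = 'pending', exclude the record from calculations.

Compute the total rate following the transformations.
1505

Step 1: Identify records where status = 'pending'
Step 2: The excluded records sum to 592
Step 3: Original total rate = 2097
Step 4: Remaining total = 2097 - 592 = 1505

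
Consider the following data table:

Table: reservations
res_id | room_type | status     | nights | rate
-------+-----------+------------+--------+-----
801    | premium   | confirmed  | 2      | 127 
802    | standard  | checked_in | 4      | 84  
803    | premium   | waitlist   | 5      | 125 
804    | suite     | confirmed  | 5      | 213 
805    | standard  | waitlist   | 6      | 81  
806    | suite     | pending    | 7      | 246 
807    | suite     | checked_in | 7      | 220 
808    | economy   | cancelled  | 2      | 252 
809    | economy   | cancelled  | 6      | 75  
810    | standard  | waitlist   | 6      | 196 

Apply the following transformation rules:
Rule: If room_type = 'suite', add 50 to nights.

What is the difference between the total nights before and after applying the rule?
150

Step 1: Original sum of nights = 50
Step 2: 3 records have room_type = 'suite'
Step 3: Each affected record changes by 50
Step 4: Total change = 3 × 50 = 150
Step 5: New sum = 50 + 150 = 200
Step 6: Difference = |200 - 50| = 150
        (Sum increased by 150)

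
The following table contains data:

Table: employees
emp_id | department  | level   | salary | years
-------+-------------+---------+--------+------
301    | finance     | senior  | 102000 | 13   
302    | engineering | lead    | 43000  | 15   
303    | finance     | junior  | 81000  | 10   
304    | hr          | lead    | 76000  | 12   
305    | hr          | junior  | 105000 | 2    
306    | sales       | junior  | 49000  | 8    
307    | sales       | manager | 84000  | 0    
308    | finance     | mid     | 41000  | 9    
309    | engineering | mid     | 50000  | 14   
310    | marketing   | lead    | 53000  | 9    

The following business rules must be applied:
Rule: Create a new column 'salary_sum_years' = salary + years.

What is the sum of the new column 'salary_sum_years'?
684092

Step 1: For each record, compute salary + years
Example calculations:
  102000 + 13 = 102013
  43000 + 15 = 43015
  81000 + 10 = 81010
  ...
Step 2: Sum all derived values
Step 3: Total = 684092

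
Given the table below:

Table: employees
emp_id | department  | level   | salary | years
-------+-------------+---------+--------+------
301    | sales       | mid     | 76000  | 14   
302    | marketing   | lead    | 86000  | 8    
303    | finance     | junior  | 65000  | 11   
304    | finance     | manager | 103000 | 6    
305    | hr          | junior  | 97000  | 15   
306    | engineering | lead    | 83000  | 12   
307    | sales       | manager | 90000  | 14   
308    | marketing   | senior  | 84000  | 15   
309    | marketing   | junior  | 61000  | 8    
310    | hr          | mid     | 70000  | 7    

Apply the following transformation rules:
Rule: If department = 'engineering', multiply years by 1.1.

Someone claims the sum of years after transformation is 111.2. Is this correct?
Yes, the result is correct.

Step 1: Calculate the correct sum after transformation
Step 2: Apply multiplier 1.1 to records where department = 'engineering'
Step 3: Correct result = 111.2
Step 4: Claimed result = 111.2
Step 5: 111.2 = 111.2 ✓
Conclusion: The claimed result is correct.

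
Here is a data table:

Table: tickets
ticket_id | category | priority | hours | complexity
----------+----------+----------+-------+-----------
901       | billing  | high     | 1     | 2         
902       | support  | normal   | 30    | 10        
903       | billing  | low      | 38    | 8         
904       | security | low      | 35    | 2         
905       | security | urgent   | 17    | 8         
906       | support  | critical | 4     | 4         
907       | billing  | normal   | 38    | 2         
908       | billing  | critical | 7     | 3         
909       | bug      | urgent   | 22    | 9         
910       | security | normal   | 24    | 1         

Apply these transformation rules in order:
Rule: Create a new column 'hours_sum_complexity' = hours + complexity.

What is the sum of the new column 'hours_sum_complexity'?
265

Step 1: For each record, compute hours + complexity
Example calculations:
  1 + 2 = 3
  30 + 10 = 40
  38 + 8 = 46
  ...
Step 2: Sum all derived values
Step 3: Total = 265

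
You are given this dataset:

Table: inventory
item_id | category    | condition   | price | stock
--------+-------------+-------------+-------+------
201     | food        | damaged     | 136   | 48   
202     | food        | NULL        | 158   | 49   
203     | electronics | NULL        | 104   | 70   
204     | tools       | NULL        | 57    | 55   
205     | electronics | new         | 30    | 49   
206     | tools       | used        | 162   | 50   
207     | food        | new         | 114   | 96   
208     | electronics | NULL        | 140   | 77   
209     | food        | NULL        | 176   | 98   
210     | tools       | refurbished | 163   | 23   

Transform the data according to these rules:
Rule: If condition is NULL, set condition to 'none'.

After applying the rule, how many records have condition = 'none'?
5

Step 1: Count records where condition IS NULL
Step 2: Found 5 records with NULL condition
Step 3: These records will have condition set to 'none'
Step 4: Records already having condition = 'none': 0
Step 5: Answer: 5 + 0 = 5 records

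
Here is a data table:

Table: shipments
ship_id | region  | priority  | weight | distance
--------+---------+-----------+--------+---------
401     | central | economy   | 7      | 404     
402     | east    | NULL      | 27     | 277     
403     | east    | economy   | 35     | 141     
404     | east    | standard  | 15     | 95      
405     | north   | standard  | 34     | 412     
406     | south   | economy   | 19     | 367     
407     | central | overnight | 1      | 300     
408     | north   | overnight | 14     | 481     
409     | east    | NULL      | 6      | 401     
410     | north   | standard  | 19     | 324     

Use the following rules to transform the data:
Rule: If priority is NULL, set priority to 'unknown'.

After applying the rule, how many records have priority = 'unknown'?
2

Step 1: Count records where priority IS NULL
Step 2: Found 2 records with NULL priority
Step 3: These records will have priority set to 'unknown'
Step 4: Records already having priority = 'unknown': 0
Step 5: Answer: 2 + 0 = 2 records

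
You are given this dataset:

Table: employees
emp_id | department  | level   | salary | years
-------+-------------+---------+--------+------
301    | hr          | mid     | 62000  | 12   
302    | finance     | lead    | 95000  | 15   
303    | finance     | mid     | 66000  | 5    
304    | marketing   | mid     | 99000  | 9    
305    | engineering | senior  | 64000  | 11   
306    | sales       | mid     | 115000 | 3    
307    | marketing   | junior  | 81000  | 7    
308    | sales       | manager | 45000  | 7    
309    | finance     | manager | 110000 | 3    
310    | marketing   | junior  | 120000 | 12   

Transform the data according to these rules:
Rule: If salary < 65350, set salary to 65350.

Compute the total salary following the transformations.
882050

Step 1: 3 records have salary < 65350
Step 2: These records originally summed to 171000
Step 3: After setting to minimum: 3 × 65350 = 196050
Step 4: Unaffected records sum: 686000
Step 5: Final sum = 196050 + 686000 = 882050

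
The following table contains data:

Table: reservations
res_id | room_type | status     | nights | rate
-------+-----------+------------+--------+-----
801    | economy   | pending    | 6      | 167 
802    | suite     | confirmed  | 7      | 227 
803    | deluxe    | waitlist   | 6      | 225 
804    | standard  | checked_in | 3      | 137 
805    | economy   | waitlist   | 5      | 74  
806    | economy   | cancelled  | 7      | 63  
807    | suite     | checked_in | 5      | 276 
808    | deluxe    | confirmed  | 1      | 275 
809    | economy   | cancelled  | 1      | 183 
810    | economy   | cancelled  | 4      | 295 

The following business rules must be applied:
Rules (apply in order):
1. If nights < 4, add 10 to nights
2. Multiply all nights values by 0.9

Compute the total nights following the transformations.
67.5

Step 1: Apply Rule 1 - Add 10 to records with nights < 4
  - 3 records affected: 5 + (3 × 10) = 35
  - Unaffected records: 40
  - Sum after Rule 1: 75
Step 2: Apply Rule 2 - Multiply all by 0.9
  - 75 × 0.9 = 67.5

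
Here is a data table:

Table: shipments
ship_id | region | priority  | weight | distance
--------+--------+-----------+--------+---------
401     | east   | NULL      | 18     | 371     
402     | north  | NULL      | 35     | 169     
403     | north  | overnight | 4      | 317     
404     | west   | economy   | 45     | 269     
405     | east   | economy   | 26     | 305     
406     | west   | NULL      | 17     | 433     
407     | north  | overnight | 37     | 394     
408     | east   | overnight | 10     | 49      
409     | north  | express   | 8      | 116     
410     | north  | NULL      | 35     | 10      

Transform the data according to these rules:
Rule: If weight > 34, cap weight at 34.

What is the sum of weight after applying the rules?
219

Step 1: 4 records have weight > 34
Step 2: These records originally summed to 152
Step 3: After capping: 4 × 34 = 136
Step 4: Unaffected records sum: 83
Step 5: Final sum = 136 + 83 = 219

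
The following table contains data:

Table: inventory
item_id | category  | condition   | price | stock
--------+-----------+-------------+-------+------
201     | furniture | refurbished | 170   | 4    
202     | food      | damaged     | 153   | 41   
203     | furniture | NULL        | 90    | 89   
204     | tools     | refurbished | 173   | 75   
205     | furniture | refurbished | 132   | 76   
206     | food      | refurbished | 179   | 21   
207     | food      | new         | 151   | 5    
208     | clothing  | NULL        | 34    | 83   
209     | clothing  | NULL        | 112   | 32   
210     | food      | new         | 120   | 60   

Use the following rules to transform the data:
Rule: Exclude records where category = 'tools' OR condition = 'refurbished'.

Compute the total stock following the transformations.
310

Step 1: Find records where category = 'tools' OR condition = 'refurbished'
Step 2: 4 records match, summing to 176
Step 3: Original sum: 486
Step 4: Remaining sum = 486 - 176 = 310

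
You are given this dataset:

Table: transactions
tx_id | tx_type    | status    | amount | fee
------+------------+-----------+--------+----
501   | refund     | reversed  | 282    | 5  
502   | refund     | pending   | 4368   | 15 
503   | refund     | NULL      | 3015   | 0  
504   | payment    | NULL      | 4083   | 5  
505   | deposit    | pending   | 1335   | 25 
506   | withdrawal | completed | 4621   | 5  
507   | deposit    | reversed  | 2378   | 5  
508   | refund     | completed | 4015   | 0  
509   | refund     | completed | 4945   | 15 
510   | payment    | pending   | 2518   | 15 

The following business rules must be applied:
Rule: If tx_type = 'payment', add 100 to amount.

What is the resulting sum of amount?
31760

Step 1: Count records where tx_type = 'payment': 2
Step 2: Total bonus added: 2 × 100 = 200
Step 3: Original sum of amount: 31560
Step 4: Final sum = 31560 + 200 = 31760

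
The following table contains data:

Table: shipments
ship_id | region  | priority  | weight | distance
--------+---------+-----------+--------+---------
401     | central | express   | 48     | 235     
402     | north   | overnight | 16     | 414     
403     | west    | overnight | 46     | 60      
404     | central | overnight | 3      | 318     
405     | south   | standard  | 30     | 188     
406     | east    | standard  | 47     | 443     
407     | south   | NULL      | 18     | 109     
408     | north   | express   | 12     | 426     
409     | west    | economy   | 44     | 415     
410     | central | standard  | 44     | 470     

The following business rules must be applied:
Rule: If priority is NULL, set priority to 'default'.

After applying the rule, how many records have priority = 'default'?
1

Step 1: Count records where priority IS NULL
Step 2: Found 1 records with NULL priority
Step 3: These records will have priority set to 'default'
Step 4: Records already having priority = 'default': 0
Step 5: Answer: 1 + 0 = 1 records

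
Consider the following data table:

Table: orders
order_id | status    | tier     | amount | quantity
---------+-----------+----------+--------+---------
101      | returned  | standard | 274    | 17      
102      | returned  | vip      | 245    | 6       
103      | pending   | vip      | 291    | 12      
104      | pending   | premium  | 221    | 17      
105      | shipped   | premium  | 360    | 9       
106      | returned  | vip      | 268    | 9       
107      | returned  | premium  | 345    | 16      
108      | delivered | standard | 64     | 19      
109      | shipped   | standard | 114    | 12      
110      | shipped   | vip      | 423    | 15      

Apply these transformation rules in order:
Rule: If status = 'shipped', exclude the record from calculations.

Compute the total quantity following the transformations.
96

Step 1: Identify records where status = 'shipped'
Step 2: The excluded records sum to 36
Step 3: Original total quantity = 132
Step 4: Remaining total = 132 - 36 = 96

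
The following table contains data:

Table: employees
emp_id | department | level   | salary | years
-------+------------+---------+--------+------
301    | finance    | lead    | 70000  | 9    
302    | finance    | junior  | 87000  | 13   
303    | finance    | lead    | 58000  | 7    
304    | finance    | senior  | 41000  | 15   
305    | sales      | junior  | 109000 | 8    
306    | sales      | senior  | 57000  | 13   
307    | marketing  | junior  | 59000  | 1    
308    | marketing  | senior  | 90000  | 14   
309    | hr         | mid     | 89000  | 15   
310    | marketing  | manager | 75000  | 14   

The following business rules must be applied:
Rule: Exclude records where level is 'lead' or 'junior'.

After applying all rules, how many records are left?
5

Step 1: Count records to exclude
  - 2 (lead) + 3 (junior) = 5 records
Step 2: Total records: 10
Step 3: Remaining = 10 - 5 = 5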